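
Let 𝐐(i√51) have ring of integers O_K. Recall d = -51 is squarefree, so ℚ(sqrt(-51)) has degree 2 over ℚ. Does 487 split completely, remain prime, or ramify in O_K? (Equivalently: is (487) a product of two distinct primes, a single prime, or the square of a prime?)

p is inert

d = -51 ≡ 1 (mod 4), so O_K = ℤ[(1+√-51)/2] and disc(K) = d = -51.
Since gcd(487, -51) = 1 the prime 487 does not ramify.
Euler's criterion: (-51)^243 mod 487 = 486. Thus (-51|487) = -1.
(-51/487) = -1, so 487 is inert.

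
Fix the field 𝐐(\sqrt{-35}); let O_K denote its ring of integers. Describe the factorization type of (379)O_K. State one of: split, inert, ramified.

split

Since -35 ≡ 1 mod 4, the ring of integers is ℤ[(1+√-35)/2] with discriminant -35.
379 ∤ -35, so 379 is unramified.
Legendre symbol by Euler's criterion: (-35/379) ≡ (-35)^189 ≡ 1 (mod 379), i.e. (-35/379) = 1.
d is a quadratic residue mod p, hence 379 splits in O_K.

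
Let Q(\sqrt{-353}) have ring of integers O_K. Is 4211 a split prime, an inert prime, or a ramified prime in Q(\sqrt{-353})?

4211 remains inert

Since -353 ≢ 1 mod 4, the ring of integers is ℤ[√-353] with discriminant 4·(-353) = -1412.
4211 ∤ -1412, so 4211 is unramified.
Euler's criterion: (-353)^2105 mod 4211 = 4210. Thus (-353|4211) = -1.
(-353/4211) = -1, so 4211 is inert.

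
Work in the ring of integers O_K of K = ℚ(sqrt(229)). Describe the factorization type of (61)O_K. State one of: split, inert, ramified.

split

229 mod 4 = 1, hence disc K = 229 and O_K = ℤ[(1+√229)/2].
Since gcd(61, 229) = 1 the prime 61 does not ramify.
(229/61) = 46^30 mod 61 = 1, giving Legendre symbol 1.
(229/61) = 1, so 61 splits.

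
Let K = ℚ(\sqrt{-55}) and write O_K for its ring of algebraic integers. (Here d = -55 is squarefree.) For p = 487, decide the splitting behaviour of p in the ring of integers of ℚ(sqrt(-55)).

487 remains inert

d = -55 ≡ 1 (mod 4), so O_K = ℤ[(1+√-55)/2] and disc(K) = d = -55.
487 ∤ -55, so 487 is unramified.
Compute (-55/487) via Euler: 432^((487-1)/2) mod 487 = 486, so (-55/487) = -1.
d is a non-residue mod p, hence 487 remains inert in O_K.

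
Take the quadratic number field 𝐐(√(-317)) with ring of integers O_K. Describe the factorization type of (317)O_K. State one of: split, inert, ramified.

Since -317 ≢ 1 mod 4, the ring of integers is ℤ[√-317] with discriminant 4·(-317) = -1268.
disc(K) = -1268 = 317·(-4), so p = 317 is ramified.

ramified — (317) = 𝔭²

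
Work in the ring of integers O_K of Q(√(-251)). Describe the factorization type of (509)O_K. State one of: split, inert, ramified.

splits completely

Since -251 ≡ 1 mod 4, the ring of integers is ℤ[(1+√-251)/2] with discriminant -251.
disc(K) = -251 is not divisible by 509; 509 is unramified.
Legendre symbol by Euler's criterion: (-251/509) ≡ (-251)^254 ≡ 1 (mod 509), i.e. (-251/509) = 1.
Legendre symbol 1 ⇒ 509 is split.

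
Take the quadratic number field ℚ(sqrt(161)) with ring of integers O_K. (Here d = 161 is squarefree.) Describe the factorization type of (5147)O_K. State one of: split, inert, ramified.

d = 161 ≡ 1 (mod 4), so O_K = ℤ[(1+√161)/2] and disc(K) = d = 161.
Since gcd(5147, 161) = 1 the prime 5147 does not ramify.
(161/5147) = 161^2573 mod 5147 = 1, giving Legendre symbol 1.
Legendre symbol 1 ⇒ 5147 is split.

splits completely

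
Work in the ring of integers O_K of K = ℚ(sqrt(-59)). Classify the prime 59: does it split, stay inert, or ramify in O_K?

p ramifies

Since -59 ≡ 1 mod 4, the ring of integers is ℤ[(1+√-59)/2] with discriminant -59.
59 divides disc(K) = -59, so 59 ramifies.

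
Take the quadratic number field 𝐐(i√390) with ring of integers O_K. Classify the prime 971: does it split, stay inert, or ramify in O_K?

Since -390 ≢ 1 mod 4, the ring of integers is ℤ[√-390] with discriminant 4·(-390) = -1560.
disc(K) = -1560 is not divisible by 971; 971 is unramified.
Compute (-390/971) via Euler: 581^((971-1)/2) mod 971 = 1, so (-390/971) = 1.
Legendre symbol 1 ⇒ 971 is split.

splits completely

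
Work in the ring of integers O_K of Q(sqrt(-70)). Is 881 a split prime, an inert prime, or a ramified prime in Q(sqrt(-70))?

inert

-70 mod 4 = 2, hence disc K = 4·(-70) = -280 and O_K = ℤ[√-70].
881 ∤ -280, so 881 is unramified.
Euler's criterion: (-70)^440 mod 881 = 880. Thus (-70|881) = -1.
d is a non-residue mod p, hence 881 remains inert in O_K.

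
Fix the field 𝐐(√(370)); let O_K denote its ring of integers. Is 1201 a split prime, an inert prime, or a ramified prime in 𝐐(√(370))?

Since 370 ≢ 1 mod 4, the ring of integers is ℤ[√370] with discriminant 4·370 = 1480.
disc(K) = 1480 is not divisible by 1201; 1201 is unramified.
Euler's criterion: 370^600 mod 1201 = 1200. Thus (370|1201) = -1.
Legendre symbol -1 ⇒ 1201 is inert.

inert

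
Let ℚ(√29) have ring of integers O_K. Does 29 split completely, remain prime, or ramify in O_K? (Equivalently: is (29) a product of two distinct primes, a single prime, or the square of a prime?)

29 is ramified

29 mod 4 = 1, hence disc K = 29 and O_K = ℤ[(1+√29)/2].
29 divides disc(K) = 29, so 29 ramifies.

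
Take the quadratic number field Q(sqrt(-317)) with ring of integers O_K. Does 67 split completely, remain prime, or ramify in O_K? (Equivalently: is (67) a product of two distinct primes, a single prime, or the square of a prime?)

d = -317 ≡ 3 (mod 4), so O_K = ℤ[√-317] and disc(K) = 4d = -1268.
67 ∤ -1268, so 67 is unramified.
Compute (-317/67) via Euler: 18^((67-1)/2) mod 67 = 66, so (-317/67) = -1.
(-317/67) = -1, so 67 is inert.

inert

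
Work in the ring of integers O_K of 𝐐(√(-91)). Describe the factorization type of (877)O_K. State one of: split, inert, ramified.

d = -91 ≡ 1 (mod 4), so O_K = ℤ[(1+√-91)/2] and disc(K) = d = -91.
Since gcd(877, -91) = 1 the prime 877 does not ramify.
Legendre symbol by Euler's criterion: (-91/877) ≡ (-91)^438 ≡ 876 (mod 877), i.e. (-91/877) = -1.
(-91/877) = -1, so 877 is inert.

877 remains inert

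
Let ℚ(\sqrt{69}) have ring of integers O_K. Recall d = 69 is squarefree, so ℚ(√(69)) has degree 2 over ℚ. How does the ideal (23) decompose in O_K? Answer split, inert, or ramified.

ramified

d = 69 ≡ 1 (mod 4), so O_K = ℤ[(1+√69)/2] and disc(K) = d = 69.
23 divides disc(K) = 69, so 23 ramifies.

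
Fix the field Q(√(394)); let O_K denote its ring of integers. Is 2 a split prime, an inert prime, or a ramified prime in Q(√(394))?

p ramifies

Since 394 ≢ 1 mod 4, the ring of integers is ℤ[√394] with discriminant 4·394 = 1576.
Ramification test: 2 | 1576. The prime 2 ramifies in K.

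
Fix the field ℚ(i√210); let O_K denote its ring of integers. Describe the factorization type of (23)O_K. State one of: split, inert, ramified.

-210 mod 4 = 2, hence disc K = 4·(-210) = -840 and O_K = ℤ[√-210].
disc(K) = -840 is not divisible by 23; 23 is unramified.
Euler's criterion: (-210)^11 mod 23 = 22. Thus (-210|23) = -1.
Legendre symbol -1 ⇒ 23 is inert.

remains prime (inert)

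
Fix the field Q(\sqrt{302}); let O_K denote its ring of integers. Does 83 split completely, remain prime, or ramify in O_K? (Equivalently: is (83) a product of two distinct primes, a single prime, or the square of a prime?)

p is inert

302 mod 4 = 2, hence disc K = 4·302 = 1208 and O_K = ℤ[√302].
Since gcd(83, 1208) = 1 the prime 83 does not ramify.
Compute (302/83) via Euler: 53^((83-1)/2) mod 83 = 82, so (302/83) = -1.
d is a non-residue mod p, hence 83 remains inert in O_K.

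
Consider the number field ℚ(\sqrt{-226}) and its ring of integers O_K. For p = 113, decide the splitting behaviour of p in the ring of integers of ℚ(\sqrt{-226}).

d = -226 ≡ 2 (mod 4), so O_K = ℤ[√-226] and disc(K) = 4d = -904.
113 divides disc(K) = -904, so 113 ramifies.

ramified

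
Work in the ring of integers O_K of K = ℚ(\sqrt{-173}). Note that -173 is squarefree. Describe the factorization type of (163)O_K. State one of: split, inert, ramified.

inert — (163) stays prime in O_K

d = -173 ≡ 3 (mod 4), so O_K = ℤ[√-173] and disc(K) = 4d = -692.
disc(K) = -692 is not divisible by 163; 163 is unramified.
Euler's criterion: (-173)^81 mod 163 = 162. Thus (-173|163) = -1.
Legendre symbol -1 ⇒ 163 is inert.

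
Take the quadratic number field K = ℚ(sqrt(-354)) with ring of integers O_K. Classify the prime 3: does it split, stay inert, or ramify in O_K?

d = -354 ≡ 2 (mod 4), so O_K = ℤ[√-354] and disc(K) = 4d = -1416.
3 divides disc(K) = -1416, so 3 ramifies.

ramified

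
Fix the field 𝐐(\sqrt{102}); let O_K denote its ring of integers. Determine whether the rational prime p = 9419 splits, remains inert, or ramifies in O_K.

inert — (9419) stays prime in O_K

d = 102 ≡ 2 (mod 4), so O_K = ℤ[√102] and disc(K) = 4d = 408.
disc(K) = 408 is not divisible by 9419; 9419 is unramified.
(102/9419) = 102^4709 mod 9419 = 9418, giving Legendre symbol -1.
Legendre symbol -1 ⇒ 9419 is inert.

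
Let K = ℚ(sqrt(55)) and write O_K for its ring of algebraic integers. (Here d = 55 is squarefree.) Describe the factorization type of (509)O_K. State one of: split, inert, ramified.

split — (509) = 𝔭₁𝔭₂ with 𝔭₁ ≠ 𝔭₂

Since 55 ≢ 1 mod 4, the ring of integers is ℤ[√55] with discriminant 4·55 = 220.
disc(K) = 220 is not divisible by 509; 509 is unramified.
Legendre symbol by Euler's criterion: (55/509) ≡ 55^254 ≡ 1 (mod 509), i.e. (55/509) = 1.
d is a quadratic residue mod p, hence 509 splits in O_K.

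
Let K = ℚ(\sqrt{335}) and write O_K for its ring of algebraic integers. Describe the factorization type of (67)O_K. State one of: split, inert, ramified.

d = 335 ≡ 3 (mod 4), so O_K = ℤ[√335] and disc(K) = 4d = 1340.
disc(K) = 1340 = 67·20, so p = 67 is ramified.

ramified — (67) = 𝔭²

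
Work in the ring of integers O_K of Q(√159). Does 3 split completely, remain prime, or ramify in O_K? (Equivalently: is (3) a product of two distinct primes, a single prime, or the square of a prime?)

ramified

159 mod 4 = 3, hence disc K = 4·159 = 636 and O_K = ℤ[√159].
3 divides disc(K) = 636, so 3 ramifies.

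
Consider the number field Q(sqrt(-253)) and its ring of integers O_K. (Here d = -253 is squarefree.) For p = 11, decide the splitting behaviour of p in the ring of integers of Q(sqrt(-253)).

Since -253 ≢ 1 mod 4, the ring of integers is ℤ[√-253] with discriminant 4·(-253) = -1012.
disc(K) = -1012 = 11·(-92), so p = 11 is ramified.

ramified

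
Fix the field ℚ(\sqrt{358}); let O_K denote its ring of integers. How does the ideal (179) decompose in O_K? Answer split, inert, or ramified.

p ramifies

358 mod 4 = 2, hence disc K = 4·358 = 1432 and O_K = ℤ[√358].
disc(K) = 1432 = 179·8, so p = 179 is ramified.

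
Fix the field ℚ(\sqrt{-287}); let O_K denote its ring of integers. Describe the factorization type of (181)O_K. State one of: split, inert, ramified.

d = -287 ≡ 1 (mod 4), so O_K = ℤ[(1+√-287)/2] and disc(K) = d = -287.
181 ∤ -287, so 181 is unramified.
Euler's criterion: (-287)^90 mod 181 = 1. Thus (-287|181) = 1.
Legendre symbol 1 ⇒ 181 is split.

splits completely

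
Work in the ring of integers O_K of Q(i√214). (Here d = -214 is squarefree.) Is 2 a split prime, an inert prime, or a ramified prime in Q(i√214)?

ramified

d = -214 ≡ 2 (mod 4), so O_K = ℤ[√-214] and disc(K) = 4d = -856.
disc(K) = -856 = 2·(-428), so p = 2 is ramified.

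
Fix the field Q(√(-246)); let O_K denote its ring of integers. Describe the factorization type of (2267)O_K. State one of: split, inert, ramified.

inert

d = -246 ≡ 2 (mod 4), so O_K = ℤ[√-246] and disc(K) = 4d = -984.
Since gcd(2267, -984) = 1 the prime 2267 does not ramify.
(-246/2267) = 2021^1133 mod 2267 = 2266, giving Legendre symbol -1.
Legendre symbol -1 ⇒ 2267 is inert.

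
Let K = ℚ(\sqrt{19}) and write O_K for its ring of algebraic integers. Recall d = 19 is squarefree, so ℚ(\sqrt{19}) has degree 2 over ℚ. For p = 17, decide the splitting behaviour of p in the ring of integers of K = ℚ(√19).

Since 19 ≢ 1 mod 4, the ring of integers is ℤ[√19] with discriminant 4·19 = 76.
17 ∤ 76, so 17 is unramified.
Legendre symbol by Euler's criterion: (19/17) ≡ 19^8 ≡ 1 (mod 17), i.e. (19/17) = 1.
d is a quadratic residue mod p, hence 17 splits in O_K.

splits completely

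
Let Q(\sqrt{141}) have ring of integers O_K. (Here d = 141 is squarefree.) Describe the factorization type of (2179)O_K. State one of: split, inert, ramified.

Since 141 ≡ 1 mod 4, the ring of integers is ℤ[(1+√141)/2] with discriminant 141.
2179 ∤ 141, so 2179 is unramified.
(141/2179) = 141^1089 mod 2179 = 1, giving Legendre symbol 1.
(141/2179) = 1, so 2179 splits.

p splits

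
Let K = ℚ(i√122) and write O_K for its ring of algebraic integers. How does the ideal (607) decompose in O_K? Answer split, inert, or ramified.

inert — (607) stays prime in O_K

-122 mod 4 = 2, hence disc K = 4·(-122) = -488 and O_K = ℤ[√-122].
607 ∤ -488, so 607 is unramified.
(-122/607) = 485^303 mod 607 = 606, giving Legendre symbol -1.
(-122/607) = -1, so 607 is inert.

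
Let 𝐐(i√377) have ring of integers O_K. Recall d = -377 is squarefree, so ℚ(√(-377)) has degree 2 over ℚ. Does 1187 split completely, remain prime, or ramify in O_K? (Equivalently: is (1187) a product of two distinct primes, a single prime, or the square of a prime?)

-377 mod 4 = 3, hence disc K = 4·(-377) = -1508 and O_K = ℤ[√-377].
1187 ∤ -1508, so 1187 is unramified.
Compute (-377/1187) via Euler: 810^((1187-1)/2) mod 1187 = 1, so (-377/1187) = 1.
Legendre symbol 1 ⇒ 1187 is split.

splits completely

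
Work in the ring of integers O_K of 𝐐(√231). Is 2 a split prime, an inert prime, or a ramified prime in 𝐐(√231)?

Since 231 ≢ 1 mod 4, the ring of integers is ℤ[√231] with discriminant 4·231 = 924.
Ramification test: 2 | 924. The prime 2 ramifies in K.

ramifies in O_K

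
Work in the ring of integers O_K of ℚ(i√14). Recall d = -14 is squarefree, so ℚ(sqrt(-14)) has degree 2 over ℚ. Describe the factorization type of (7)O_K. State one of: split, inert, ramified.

d = -14 ≡ 2 (mod 4), so O_K = ℤ[√-14] and disc(K) = 4d = -56.
7 divides disc(K) = -56, so 7 ramifies.

ramifies in O_K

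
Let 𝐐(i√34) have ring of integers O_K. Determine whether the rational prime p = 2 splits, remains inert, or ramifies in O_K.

ramified — (2) = 𝔭²

Since -34 ≢ 1 mod 4, the ring of integers is ℤ[√-34] with discriminant 4·(-34) = -136.
disc(K) = -136 = 2·(-68), so p = 2 is ramified.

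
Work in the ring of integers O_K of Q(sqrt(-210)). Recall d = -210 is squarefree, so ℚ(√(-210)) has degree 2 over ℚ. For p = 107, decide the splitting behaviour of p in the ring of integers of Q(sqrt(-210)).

107 splits in O_K

d = -210 ≡ 2 (mod 4), so O_K = ℤ[√-210] and disc(K) = 4d = -840.
107 ∤ -840, so 107 is unramified.
Legendre symbol by Euler's criterion: (-210/107) ≡ (-210)^53 ≡ 1 (mod 107), i.e. (-210/107) = 1.
d is a quadratic residue mod p, hence 107 splits in O_K.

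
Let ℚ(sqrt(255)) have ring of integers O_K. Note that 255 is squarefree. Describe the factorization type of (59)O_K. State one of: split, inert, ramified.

splits completely

255 mod 4 = 3, hence disc K = 4·255 = 1020 and O_K = ℤ[√255].
disc(K) = 1020 is not divisible by 59; 59 is unramified.
Euler's criterion: 255^29 mod 59 = 1. Thus (255|59) = 1.
Legendre symbol 1 ⇒ 59 is split.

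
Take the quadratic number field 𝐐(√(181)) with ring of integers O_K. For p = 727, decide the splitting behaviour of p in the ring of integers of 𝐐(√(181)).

split — (727) = 𝔭₁𝔭₂ with 𝔭₁ ≠ 𝔭₂

181 mod 4 = 1, hence disc K = 181 and O_K = ℤ[(1+√181)/2].
disc(K) = 181 is not divisible by 727; 727 is unramified.
Compute (181/727) via Euler: 181^((727-1)/2) mod 727 = 1, so (181/727) = 1.
(181/727) = 1, so 727 splits.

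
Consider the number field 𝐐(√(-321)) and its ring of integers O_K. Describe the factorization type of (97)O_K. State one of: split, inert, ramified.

inert — (97) stays prime in O_K

Since -321 ≢ 1 mod 4, the ring of integers is ℤ[√-321] with discriminant 4·(-321) = -1284.
Since gcd(97, -1284) = 1 the prime 97 does not ramify.
Compute (-321/97) via Euler: 67^((97-1)/2) mod 97 = 96, so (-321/97) = -1.
d is a non-residue mod p, hence 97 remains inert in O_K.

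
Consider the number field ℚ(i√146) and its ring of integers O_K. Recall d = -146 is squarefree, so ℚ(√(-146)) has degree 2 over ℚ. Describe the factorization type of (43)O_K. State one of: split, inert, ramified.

inert — (43) stays prime in O_K

Since -146 ≢ 1 mod 4, the ring of integers is ℤ[√-146] with discriminant 4·(-146) = -584.
Since gcd(43, -584) = 1 the prime 43 does not ramify.
Legendre symbol by Euler's criterion: (-146/43) ≡ (-146)^21 ≡ 42 (mod 43), i.e. (-146/43) = -1.
d is a non-residue mod p, hence 43 remains inert in O_K.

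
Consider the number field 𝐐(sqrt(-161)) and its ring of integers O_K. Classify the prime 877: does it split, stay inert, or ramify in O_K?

877 splits in O_K

-161 mod 4 = 3, hence disc K = 4·(-161) = -644 and O_K = ℤ[√-161].
877 ∤ -644, so 877 is unramified.
Legendre symbol by Euler's criterion: (-161/877) ≡ (-161)^438 ≡ 1 (mod 877), i.e. (-161/877) = 1.
d is a quadratic residue mod p, hence 877 splits in O_K.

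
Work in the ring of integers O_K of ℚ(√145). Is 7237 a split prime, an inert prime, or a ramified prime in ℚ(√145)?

Since 145 ≡ 1 mod 4, the ring of integers is ℤ[(1+√145)/2] with discriminant 145.
7237 ∤ 145, so 7237 is unramified.
Euler's criterion: 145^3618 mod 7237 = 7236. Thus (145|7237) = -1.
Legendre symbol -1 ⇒ 7237 is inert.

inert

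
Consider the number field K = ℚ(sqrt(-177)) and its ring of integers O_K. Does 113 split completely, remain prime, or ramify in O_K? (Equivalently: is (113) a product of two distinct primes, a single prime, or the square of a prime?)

-177 mod 4 = 3, hence disc K = 4·(-177) = -708 and O_K = ℤ[√-177].
Since gcd(113, -708) = 1 the prime 113 does not ramify.
Euler's criterion: (-177)^56 mod 113 = 1. Thus (-177|113) = 1.
d is a quadratic residue mod p, hence 113 splits in O_K.

113 splits in O_K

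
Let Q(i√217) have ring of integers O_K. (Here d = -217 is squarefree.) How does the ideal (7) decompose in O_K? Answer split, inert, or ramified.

-217 mod 4 = 3, hence disc K = 4·(-217) = -868 and O_K = ℤ[√-217].
Ramification test: 7 | -868. The prime 7 ramifies in K.

ramified — (7) = 𝔭²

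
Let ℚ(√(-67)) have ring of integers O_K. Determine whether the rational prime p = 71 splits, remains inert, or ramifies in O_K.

p splits

-67 mod 4 = 1, hence disc K = -67 and O_K = ℤ[(1+√-67)/2].
disc(K) = -67 is not divisible by 71; 71 is unramified.
(-67/71) = 4^35 mod 71 = 1, giving Legendre symbol 1.
d is a quadratic residue mod p, hence 71 splits in O_K.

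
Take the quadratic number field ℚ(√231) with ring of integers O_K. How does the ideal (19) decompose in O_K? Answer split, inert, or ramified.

231 mod 4 = 3, hence disc K = 4·231 = 924 and O_K = ℤ[√231].
Since gcd(19, 924) = 1 the prime 19 does not ramify.
Euler's criterion: 231^9 mod 19 = 18. Thus (231|19) = -1.
Legendre symbol -1 ⇒ 19 is inert.

remains prime (inert)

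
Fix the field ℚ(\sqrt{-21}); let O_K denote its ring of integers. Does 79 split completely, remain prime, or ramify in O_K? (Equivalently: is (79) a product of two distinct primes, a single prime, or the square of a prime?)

-21 mod 4 = 3, hence disc K = 4·(-21) = -84 and O_K = ℤ[√-21].
79 ∤ -84, so 79 is unramified.
Legendre symbol by Euler's criterion: (-21/79) ≡ (-21)^39 ≡ 78 (mod 79), i.e. (-21/79) = -1.
(-21/79) = -1, so 79 is inert.

79 remains inert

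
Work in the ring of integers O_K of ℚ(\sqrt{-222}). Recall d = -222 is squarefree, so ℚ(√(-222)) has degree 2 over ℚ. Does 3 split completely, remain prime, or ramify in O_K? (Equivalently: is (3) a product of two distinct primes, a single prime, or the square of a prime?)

-222 mod 4 = 2, hence disc K = 4·(-222) = -888 and O_K = ℤ[√-222].
disc(K) = -888 = 3·(-296), so p = 3 is ramified.

3 is ramified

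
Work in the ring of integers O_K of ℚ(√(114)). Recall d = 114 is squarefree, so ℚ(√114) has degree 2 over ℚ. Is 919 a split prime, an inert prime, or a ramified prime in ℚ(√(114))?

114 mod 4 = 2, hence disc K = 4·114 = 456 and O_K = ℤ[√114].
Since gcd(919, 456) = 1 the prime 919 does not ramify.
Compute (114/919) via Euler: 114^((919-1)/2) mod 919 = 1, so (114/919) = 1.
Legendre symbol 1 ⇒ 919 is split.

split — (919) = 𝔭₁𝔭₂ with 𝔭₁ ≠ 𝔭₂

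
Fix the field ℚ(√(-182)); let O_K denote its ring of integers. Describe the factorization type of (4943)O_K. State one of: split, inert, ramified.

Since -182 ≢ 1 mod 4, the ring of integers is ℤ[√-182] with discriminant 4·(-182) = -728.
disc(K) = -728 is not divisible by 4943; 4943 is unramified.
Legendre symbol by Euler's criterion: (-182/4943) ≡ (-182)^2471 ≡ 1 (mod 4943), i.e. (-182/4943) = 1.
Legendre symbol 1 ⇒ 4943 is split.

split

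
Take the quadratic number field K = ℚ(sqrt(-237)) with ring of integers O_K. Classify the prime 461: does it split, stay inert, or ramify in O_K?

split — (461) = 𝔭₁𝔭₂ with 𝔭₁ ≠ 𝔭₂

Since -237 ≢ 1 mod 4, the ring of integers is ℤ[√-237] with discriminant 4·(-237) = -948.
disc(K) = -948 is not divisible by 461; 461 is unramified.
(-237/461) = 224^230 mod 461 = 1, giving Legendre symbol 1.
d is a quadratic residue mod p, hence 461 splits in O_K.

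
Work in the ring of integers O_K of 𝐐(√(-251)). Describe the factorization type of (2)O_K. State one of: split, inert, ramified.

-251 mod 4 = 1, hence disc K = -251 and O_K = ℤ[(1+√-251)/2].
2 ∤ -251, so 2 is unramified.
d ≡ 5 (mod 8); the supplementary law gives 2 inert.

remains prime (inert)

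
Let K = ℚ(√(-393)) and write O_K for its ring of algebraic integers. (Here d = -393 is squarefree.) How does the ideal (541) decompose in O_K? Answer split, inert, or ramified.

inert

-393 mod 4 = 3, hence disc K = 4·(-393) = -1572 and O_K = ℤ[√-393].
disc(K) = -1572 is not divisible by 541; 541 is unramified.
Euler's criterion: (-393)^270 mod 541 = 540. Thus (-393|541) = -1.
d is a non-residue mod p, hence 541 remains inert in O_K.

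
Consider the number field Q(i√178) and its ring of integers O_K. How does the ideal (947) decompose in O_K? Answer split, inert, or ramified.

-178 mod 4 = 2, hence disc K = 4·(-178) = -712 and O_K = ℤ[√-178].
Since gcd(947, -712) = 1 the prime 947 does not ramify.
Legendre symbol by Euler's criterion: (-178/947) ≡ (-178)^473 ≡ 1 (mod 947), i.e. (-178/947) = 1.
d is a quadratic residue mod p, hence 947 splits in O_K.

split — (947) = 𝔭₁𝔭₂ with 𝔭₁ ≠ 𝔭₂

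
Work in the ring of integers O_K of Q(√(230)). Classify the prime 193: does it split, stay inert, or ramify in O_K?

Since 230 ≢ 1 mod 4, the ring of integers is ℤ[√230] with discriminant 4·230 = 920.
disc(K) = 920 is not divisible by 193; 193 is unramified.
Euler's criterion: 230^96 mod 193 = 192. Thus (230|193) = -1.
d is a non-residue mod p, hence 193 remains inert in O_K.

inert — (193) stays prime in O_K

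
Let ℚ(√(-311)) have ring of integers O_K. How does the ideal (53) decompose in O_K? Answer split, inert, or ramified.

d = -311 ≡ 1 (mod 4), so O_K = ℤ[(1+√-311)/2] and disc(K) = d = -311.
53 ∤ -311, so 53 is unramified.
Euler's criterion: (-311)^26 mod 53 = 1. Thus (-311|53) = 1.
(-311/53) = 1, so 53 splits.

splits completely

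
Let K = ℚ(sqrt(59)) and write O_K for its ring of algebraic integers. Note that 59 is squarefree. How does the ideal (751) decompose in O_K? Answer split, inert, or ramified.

p splits

Since 59 ≢ 1 mod 4, the ring of integers is ℤ[√59] with discriminant 4·59 = 236.
Since gcd(751, 236) = 1 the prime 751 does not ramify.
Legendre symbol by Euler's criterion: (59/751) ≡ 59^375 ≡ 1 (mod 751), i.e. (59/751) = 1.
(59/751) = 1, so 751 splits.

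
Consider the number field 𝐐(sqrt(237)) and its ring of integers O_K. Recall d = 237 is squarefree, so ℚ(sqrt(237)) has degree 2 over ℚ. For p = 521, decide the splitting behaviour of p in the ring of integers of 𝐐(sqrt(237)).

237 mod 4 = 1, hence disc K = 237 and O_K = ℤ[(1+√237)/2].
Since gcd(521, 237) = 1 the prime 521 does not ramify.
(237/521) = 237^260 mod 521 = 1, giving Legendre symbol 1.
d is a quadratic residue mod p, hence 521 splits in O_K.

p splits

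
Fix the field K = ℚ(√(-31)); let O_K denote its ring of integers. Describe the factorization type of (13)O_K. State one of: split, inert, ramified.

p is inert

Since -31 ≡ 1 mod 4, the ring of integers is ℤ[(1+√-31)/2] with discriminant -31.
disc(K) = -31 is not divisible by 13; 13 is unramified.
(-31/13) = 8^6 mod 13 = 12, giving Legendre symbol -1.
(-31/13) = -1, so 13 is inert.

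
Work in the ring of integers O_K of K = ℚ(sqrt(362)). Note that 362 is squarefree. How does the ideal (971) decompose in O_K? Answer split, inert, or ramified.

p splits

Since 362 ≢ 1 mod 4, the ring of integers is ℤ[√362] with discriminant 4·362 = 1448.
disc(K) = 1448 is not divisible by 971; 971 is unramified.
Legendre symbol by Euler's criterion: (362/971) ≡ 362^485 ≡ 1 (mod 971), i.e. (362/971) = 1.
d is a quadratic residue mod p, hence 971 splits in O_K.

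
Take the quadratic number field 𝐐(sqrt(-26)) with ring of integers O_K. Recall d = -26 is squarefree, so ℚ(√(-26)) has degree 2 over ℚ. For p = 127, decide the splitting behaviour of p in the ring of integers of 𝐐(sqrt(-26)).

inert — (127) stays prime in O_K

-26 mod 4 = 2, hence disc K = 4·(-26) = -104 and O_K = ℤ[√-26].
disc(K) = -104 is not divisible by 127; 127 is unramified.
Legendre symbol by Euler's criterion: (-26/127) ≡ (-26)^63 ≡ 126 (mod 127), i.e. (-26/127) = -1.
Legendre symbol -1 ⇒ 127 is inert.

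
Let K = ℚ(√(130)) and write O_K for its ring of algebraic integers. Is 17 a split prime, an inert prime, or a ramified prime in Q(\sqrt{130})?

17 remains inert

Since 130 ≢ 1 mod 4, the ring of integers is ℤ[√130] with discriminant 4·130 = 520.
Since gcd(17, 520) = 1 the prime 17 does not ramify.
Legendre symbol by Euler's criterion: (130/17) ≡ 130^8 ≡ 16 (mod 17), i.e. (130/17) = -1.
Legendre symbol -1 ⇒ 17 is inert.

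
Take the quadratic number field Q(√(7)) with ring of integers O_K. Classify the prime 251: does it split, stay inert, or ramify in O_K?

d = 7 ≡ 3 (mod 4), so O_K = ℤ[√7] and disc(K) = 4d = 28.
disc(K) = 28 is not divisible by 251; 251 is unramified.
Euler's criterion: 7^125 mod 251 = 1. Thus (7|251) = 1.
Legendre symbol 1 ⇒ 251 is split.

split — (251) = 𝔭₁𝔭₂ with 𝔭₁ ≠ 𝔭₂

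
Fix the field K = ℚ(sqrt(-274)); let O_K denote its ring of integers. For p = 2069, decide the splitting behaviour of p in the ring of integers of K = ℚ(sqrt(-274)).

remains prime (inert)

-274 mod 4 = 2, hence disc K = 4·(-274) = -1096 and O_K = ℤ[√-274].
disc(K) = -1096 is not divisible by 2069; 2069 is unramified.
Legendre symbol by Euler's criterion: (-274/2069) ≡ (-274)^1034 ≡ 2068 (mod 2069), i.e. (-274/2069) = -1.
d is a non-residue mod p, hence 2069 remains inert in O_K.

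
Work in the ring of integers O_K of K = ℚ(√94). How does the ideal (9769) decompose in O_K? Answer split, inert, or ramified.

94 mod 4 = 2, hence disc K = 4·94 = 376 and O_K = ℤ[√94].
disc(K) = 376 is not divisible by 9769; 9769 is unramified.
Euler's criterion: 94^4884 mod 9769 = 9768. Thus (94|9769) = -1.
d is a non-residue mod p, hence 9769 remains inert in O_K.

inert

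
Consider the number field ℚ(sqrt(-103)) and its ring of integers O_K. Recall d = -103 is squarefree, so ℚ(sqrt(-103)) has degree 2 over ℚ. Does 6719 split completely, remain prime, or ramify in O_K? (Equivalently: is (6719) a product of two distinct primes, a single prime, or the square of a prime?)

6719 remains inert

-103 mod 4 = 1, hence disc K = -103 and O_K = ℤ[(1+√-103)/2].
disc(K) = -103 is not divisible by 6719; 6719 is unramified.
(-103/6719) = 6616^3359 mod 6719 = 6718, giving Legendre symbol -1.
(-103/6719) = -1, so 6719 is inert.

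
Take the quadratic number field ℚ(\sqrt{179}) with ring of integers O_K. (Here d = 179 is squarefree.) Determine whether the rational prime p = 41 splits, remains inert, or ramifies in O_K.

remains prime (inert)

Since 179 ≢ 1 mod 4, the ring of integers is ℤ[√179] with discriminant 4·179 = 716.
Since gcd(41, 716) = 1 the prime 41 does not ramify.
Compute (179/41) via Euler: 15^((41-1)/2) mod 41 = 40, so (179/41) = -1.
d is a non-residue mod p, hence 41 remains inert in O_K.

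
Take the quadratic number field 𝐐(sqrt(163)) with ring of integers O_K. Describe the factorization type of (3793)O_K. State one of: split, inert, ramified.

remains prime (inert)

163 mod 4 = 3, hence disc K = 4·163 = 652 and O_K = ℤ[√163].
disc(K) = 652 is not divisible by 3793; 3793 is unramified.
Euler's criterion: 163^1896 mod 3793 = 3792. Thus (163|3793) = -1.
d is a non-residue mod p, hence 3793 remains inert in O_K.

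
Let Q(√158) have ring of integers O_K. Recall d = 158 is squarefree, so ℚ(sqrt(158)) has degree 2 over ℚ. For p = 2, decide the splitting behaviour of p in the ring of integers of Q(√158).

ramified — (2) = 𝔭²

Since 158 ≢ 1 mod 4, the ring of integers is ℤ[√158] with discriminant 4·158 = 632.
2 divides disc(K) = 632, so 2 ramifies.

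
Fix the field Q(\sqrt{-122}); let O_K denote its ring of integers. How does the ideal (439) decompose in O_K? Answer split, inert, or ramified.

-122 mod 4 = 2, hence disc K = 4·(-122) = -488 and O_K = ℤ[√-122].
Since gcd(439, -488) = 1 the prime 439 does not ramify.
(-122/439) = 317^219 mod 439 = 438, giving Legendre symbol -1.
Legendre symbol -1 ⇒ 439 is inert.

inert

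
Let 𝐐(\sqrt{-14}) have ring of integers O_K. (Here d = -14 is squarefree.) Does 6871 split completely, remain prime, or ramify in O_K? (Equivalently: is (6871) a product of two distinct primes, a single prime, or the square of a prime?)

d = -14 ≡ 2 (mod 4), so O_K = ℤ[√-14] and disc(K) = 4d = -56.
6871 ∤ -56, so 6871 is unramified.
Compute (-14/6871) via Euler: 6857^((6871-1)/2) mod 6871 = 1, so (-14/6871) = 1.
d is a quadratic residue mod p, hence 6871 splits in O_K.

p splits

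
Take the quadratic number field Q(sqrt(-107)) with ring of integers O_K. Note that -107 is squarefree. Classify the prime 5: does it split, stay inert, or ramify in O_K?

d = -107 ≡ 1 (mod 4), so O_K = ℤ[(1+√-107)/2] and disc(K) = d = -107.
5 ∤ -107, so 5 is unramified.
(-107/5) = 3^2 mod 5 = 4, giving Legendre symbol -1.
(-107/5) = -1, so 5 is inert.

inert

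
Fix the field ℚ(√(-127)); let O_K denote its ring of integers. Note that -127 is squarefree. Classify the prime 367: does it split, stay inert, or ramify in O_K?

-127 mod 4 = 1, hence disc K = -127 and O_K = ℤ[(1+√-127)/2].
367 ∤ -127, so 367 is unramified.
(-127/367) = 240^183 mod 367 = 1, giving Legendre symbol 1.
d is a quadratic residue mod p, hence 367 splits in O_K.

split — (367) = 𝔭₁𝔭₂ with 𝔭₁ ≠ 𝔭₂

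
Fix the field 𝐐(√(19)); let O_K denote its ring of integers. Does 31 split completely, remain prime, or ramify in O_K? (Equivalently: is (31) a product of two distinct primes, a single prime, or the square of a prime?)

d = 19 ≡ 3 (mod 4), so O_K = ℤ[√19] and disc(K) = 4d = 76.
Since gcd(31, 76) = 1 the prime 31 does not ramify.
(19/31) = 19^15 mod 31 = 1, giving Legendre symbol 1.
Legendre symbol 1 ⇒ 31 is split.

split — (31) = 𝔭₁𝔭₂ with 𝔭₁ ≠ 𝔭₂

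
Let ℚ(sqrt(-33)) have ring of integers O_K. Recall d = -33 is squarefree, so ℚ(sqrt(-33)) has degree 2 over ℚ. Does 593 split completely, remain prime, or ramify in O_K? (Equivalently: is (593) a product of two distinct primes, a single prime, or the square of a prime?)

Since -33 ≢ 1 mod 4, the ring of integers is ℤ[√-33] with discriminant 4·(-33) = -132.
Since gcd(593, -132) = 1 the prime 593 does not ramify.
Compute (-33/593) via Euler: 560^((593-1)/2) mod 593 = 1, so (-33/593) = 1.
(-33/593) = 1, so 593 splits.

splits completely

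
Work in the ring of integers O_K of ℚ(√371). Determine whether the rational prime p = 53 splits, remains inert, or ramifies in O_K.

53 is ramified

Since 371 ≢ 1 mod 4, the ring of integers is ℤ[√371] with discriminant 4·371 = 1484.
disc(K) = 1484 = 53·28, so p = 53 is ramified.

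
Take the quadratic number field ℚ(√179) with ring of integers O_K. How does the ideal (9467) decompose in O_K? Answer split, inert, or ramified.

split — (9467) = 𝔭₁𝔭₂ with 𝔭₁ ≠ 𝔭₂

Since 179 ≢ 1 mod 4, the ring of integers is ℤ[√179] with discriminant 4·179 = 716.
disc(K) = 716 is not divisible by 9467; 9467 is unramified.
Legendre symbol by Euler's criterion: (179/9467) ≡ 179^4733 ≡ 1 (mod 9467), i.e. (179/9467) = 1.
(179/9467) = 1, so 9467 splits.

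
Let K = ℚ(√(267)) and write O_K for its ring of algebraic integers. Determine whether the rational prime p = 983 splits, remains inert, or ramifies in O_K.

d = 267 ≡ 3 (mod 4), so O_K = ℤ[√267] and disc(K) = 4d = 1068.
983 ∤ 1068, so 983 is unramified.
Compute (267/983) via Euler: 267^((983-1)/2) mod 983 = 1, so (267/983) = 1.
Legendre symbol 1 ⇒ 983 is split.

splits completely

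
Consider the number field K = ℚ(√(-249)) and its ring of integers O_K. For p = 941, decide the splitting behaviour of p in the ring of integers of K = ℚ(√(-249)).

d = -249 ≡ 3 (mod 4), so O_K = ℤ[√-249] and disc(K) = 4d = -996.
disc(K) = -996 is not divisible by 941; 941 is unramified.
Compute (-249/941) via Euler: 692^((941-1)/2) mod 941 = 940, so (-249/941) = -1.
(-249/941) = -1, so 941 is inert.

remains prime (inert)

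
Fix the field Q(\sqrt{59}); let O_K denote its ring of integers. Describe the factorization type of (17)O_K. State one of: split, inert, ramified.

59 mod 4 = 3, hence disc K = 4·59 = 236 and O_K = ℤ[√59].
Since gcd(17, 236) = 1 the prime 17 does not ramify.
Legendre symbol by Euler's criterion: (59/17) ≡ 59^8 ≡ 1 (mod 17), i.e. (59/17) = 1.
Legendre symbol 1 ⇒ 17 is split.

splits completely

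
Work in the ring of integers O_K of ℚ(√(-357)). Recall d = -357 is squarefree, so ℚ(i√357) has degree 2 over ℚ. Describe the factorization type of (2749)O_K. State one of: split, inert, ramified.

split — (2749) = 𝔭₁𝔭₂ with 𝔭₁ ≠ 𝔭₂

-357 mod 4 = 3, hence disc K = 4·(-357) = -1428 and O_K = ℤ[√-357].
disc(K) = -1428 is not divisible by 2749; 2749 is unramified.
(-357/2749) = 2392^1374 mod 2749 = 1, giving Legendre symbol 1.
d is a quadratic residue mod p, hence 2749 splits in O_K.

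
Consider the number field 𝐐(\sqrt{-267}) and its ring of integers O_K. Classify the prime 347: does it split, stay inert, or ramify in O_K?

p is inert

d = -267 ≡ 1 (mod 4), so O_K = ℤ[(1+√-267)/2] and disc(K) = d = -267.
Since gcd(347, -267) = 1 the prime 347 does not ramify.
Compute (-267/347) via Euler: 80^((347-1)/2) mod 347 = 346, so (-267/347) = -1.
d is a non-residue mod p, hence 347 remains inert in O_K.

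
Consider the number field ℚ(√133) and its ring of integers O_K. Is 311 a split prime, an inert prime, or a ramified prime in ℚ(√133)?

133 mod 4 = 1, hence disc K = 133 and O_K = ℤ[(1+√133)/2].
Since gcd(311, 133) = 1 the prime 311 does not ramify.
Legendre symbol by Euler's criterion: (133/311) ≡ 133^155 ≡ 310 (mod 311), i.e. (133/311) = -1.
(133/311) = -1, so 311 is inert.

inert — (311) stays prime in O_K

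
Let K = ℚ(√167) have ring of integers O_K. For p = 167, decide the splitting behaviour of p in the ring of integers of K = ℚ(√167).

Since 167 ≢ 1 mod 4, the ring of integers is ℤ[√167] with discriminant 4·167 = 668.
Ramification test: 167 | 668. The prime 167 ramifies in K.

ramified — (167) = 𝔭²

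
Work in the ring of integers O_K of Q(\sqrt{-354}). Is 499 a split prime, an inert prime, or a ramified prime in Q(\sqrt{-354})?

-354 mod 4 = 2, hence disc K = 4·(-354) = -1416 and O_K = ℤ[√-354].
Since gcd(499, -1416) = 1 the prime 499 does not ramify.
Euler's criterion: (-354)^249 mod 499 = 1. Thus (-354|499) = 1.
Legendre symbol 1 ⇒ 499 is split.

splits completely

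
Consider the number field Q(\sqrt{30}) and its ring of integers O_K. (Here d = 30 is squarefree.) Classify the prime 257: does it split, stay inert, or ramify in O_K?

30 mod 4 = 2, hence disc K = 4·30 = 120 and O_K = ℤ[√30].
disc(K) = 120 is not divisible by 257; 257 is unramified.
Euler's criterion: 30^128 mod 257 = 1. Thus (30|257) = 1.
(30/257) = 1, so 257 splits.

splits completely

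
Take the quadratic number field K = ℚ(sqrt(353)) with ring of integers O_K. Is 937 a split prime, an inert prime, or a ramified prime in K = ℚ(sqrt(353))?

p splits

d = 353 ≡ 1 (mod 4), so O_K = ℤ[(1+√353)/2] and disc(K) = d = 353.
Since gcd(937, 353) = 1 the prime 937 does not ramify.
Euler's criterion: 353^468 mod 937 = 1. Thus (353|937) = 1.
Legendre symbol 1 ⇒ 937 is split.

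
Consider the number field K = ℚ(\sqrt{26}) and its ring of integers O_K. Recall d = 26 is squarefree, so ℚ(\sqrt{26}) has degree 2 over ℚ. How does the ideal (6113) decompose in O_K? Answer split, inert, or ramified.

split — (6113) = 𝔭₁𝔭₂ with 𝔭₁ ≠ 𝔭₂

d = 26 ≡ 2 (mod 4), so O_K = ℤ[√26] and disc(K) = 4d = 104.
disc(K) = 104 is not divisible by 6113; 6113 is unramified.
Legendre symbol by Euler's criterion: (26/6113) ≡ 26^3056 ≡ 1 (mod 6113), i.e. (26/6113) = 1.
(26/6113) = 1, so 6113 splits.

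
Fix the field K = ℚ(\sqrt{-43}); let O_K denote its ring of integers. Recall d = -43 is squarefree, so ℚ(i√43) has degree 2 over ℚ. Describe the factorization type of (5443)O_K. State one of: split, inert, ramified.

Since -43 ≡ 1 mod 4, the ring of integers is ℤ[(1+√-43)/2] with discriminant -43.
5443 ∤ -43, so 5443 is unramified.
Legendre symbol by Euler's criterion: (-43/5443) ≡ (-43)^2721 ≡ 1 (mod 5443), i.e. (-43/5443) = 1.
Legendre symbol 1 ⇒ 5443 is split.

split — (5443) = 𝔭₁𝔭₂ with 𝔭₁ ≠ 𝔭₂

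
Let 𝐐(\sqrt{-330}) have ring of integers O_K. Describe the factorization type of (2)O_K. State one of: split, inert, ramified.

-330 mod 4 = 2, hence disc K = 4·(-330) = -1320 and O_K = ℤ[√-330].
disc(K) = -1320 = 2·(-660), so p = 2 is ramified.

2 is ramified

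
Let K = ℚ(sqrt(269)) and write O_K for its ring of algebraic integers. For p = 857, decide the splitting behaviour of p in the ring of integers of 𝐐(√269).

d = 269 ≡ 1 (mod 4), so O_K = ℤ[(1+√269)/2] and disc(K) = d = 269.
857 ∤ 269, so 857 is unramified.
Compute (269/857) via Euler: 269^((857-1)/2) mod 857 = 856, so (269/857) = -1.
d is a non-residue mod p, hence 857 remains inert in O_K.

remains prime (inert)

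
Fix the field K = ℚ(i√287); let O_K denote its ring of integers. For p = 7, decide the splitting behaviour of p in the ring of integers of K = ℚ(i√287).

ramified — (7) = 𝔭²

Since -287 ≡ 1 mod 4, the ring of integers is ℤ[(1+√-287)/2] with discriminant -287.
7 divides disc(K) = -287, so 7 ramifies.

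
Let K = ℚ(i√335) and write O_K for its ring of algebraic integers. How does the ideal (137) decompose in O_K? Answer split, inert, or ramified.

Since -335 ≡ 1 mod 4, the ring of integers is ℤ[(1+√-335)/2] with discriminant -335.
137 ∤ -335, so 137 is unramified.
Legendre symbol by Euler's criterion: (-335/137) ≡ (-335)^68 ≡ 1 (mod 137), i.e. (-335/137) = 1.
Legendre symbol 1 ⇒ 137 is split.

137 splits in O_K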